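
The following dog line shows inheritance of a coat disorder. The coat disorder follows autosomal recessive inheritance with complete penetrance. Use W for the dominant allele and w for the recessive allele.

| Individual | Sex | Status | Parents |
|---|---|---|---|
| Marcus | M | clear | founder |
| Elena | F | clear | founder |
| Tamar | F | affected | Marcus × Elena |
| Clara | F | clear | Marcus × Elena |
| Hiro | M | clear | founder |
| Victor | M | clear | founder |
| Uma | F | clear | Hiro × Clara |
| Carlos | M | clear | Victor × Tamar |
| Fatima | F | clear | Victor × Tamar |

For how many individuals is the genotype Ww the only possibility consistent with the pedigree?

Obligate heterozygotes: Marcus is clear so carries W and passed w to Tamar (ww), so Marcus is Ww; Elena is clear so carries W and passed w to Tamar (ww), so Elena is Ww; Carlos is clear so carries W and received w from Tamar (ww), so Carlos is Ww; Fatima is clear so carries W and received w from Tamar (ww), so Fatima is Ww.
Every other individual is either homozygous by phenotype or has at least one consistent homozygous assignment, so the count is 4.

4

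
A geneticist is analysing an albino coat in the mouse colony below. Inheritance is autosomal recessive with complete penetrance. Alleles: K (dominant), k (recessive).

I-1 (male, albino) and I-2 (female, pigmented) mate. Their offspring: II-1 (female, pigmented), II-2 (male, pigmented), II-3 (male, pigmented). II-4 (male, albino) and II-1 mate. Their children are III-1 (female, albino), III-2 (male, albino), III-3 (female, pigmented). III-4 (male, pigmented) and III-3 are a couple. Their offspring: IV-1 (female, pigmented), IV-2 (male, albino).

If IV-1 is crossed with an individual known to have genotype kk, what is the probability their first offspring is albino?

III-4 is pigmented so carries K and passed k to IV-2 (kk), so III-4 is Kk.
III-3 is pigmented so carries K and received k from II-4 (kk), so III-3 is Kk.
IV-1 is a pigmented offspring of III-4 (Kk) × III-3 (Kk), whose cross gives 1/4 KK : 1/2 Kk : 1/4 kk; conditioning on being pigmented, IV-1 is KK with probability 1/3, Kk with probability 2/3.
Summing over parental genotype combinations, P(offspring is albino) = 2/3·1/2 = 1/3.

1/3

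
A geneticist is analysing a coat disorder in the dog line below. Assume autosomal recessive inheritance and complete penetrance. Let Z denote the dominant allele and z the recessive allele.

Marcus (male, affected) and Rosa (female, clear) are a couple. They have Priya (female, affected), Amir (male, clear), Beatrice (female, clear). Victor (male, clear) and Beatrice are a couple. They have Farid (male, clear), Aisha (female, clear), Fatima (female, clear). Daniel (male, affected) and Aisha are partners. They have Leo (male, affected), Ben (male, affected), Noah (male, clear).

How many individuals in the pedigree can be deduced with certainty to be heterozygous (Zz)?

Obligate heterozygotes: Rosa is clear so carries Z and passed z to Priya (zz), so Rosa is Zz; Amir is clear so carries Z and received z from Marcus (zz), so Amir is Zz; Beatrice is clear so carries Z and received z from Marcus (zz), so Beatrice is Zz; Aisha is clear so carries Z and passed z to Leo (zz), so Aisha is Zz; Noah is clear so carries Z and received z from Daniel (zz), so Noah is Zz.
Every other individual is either homozygous by phenotype or has at least one consistent homozygous assignment, so the count is 5.

5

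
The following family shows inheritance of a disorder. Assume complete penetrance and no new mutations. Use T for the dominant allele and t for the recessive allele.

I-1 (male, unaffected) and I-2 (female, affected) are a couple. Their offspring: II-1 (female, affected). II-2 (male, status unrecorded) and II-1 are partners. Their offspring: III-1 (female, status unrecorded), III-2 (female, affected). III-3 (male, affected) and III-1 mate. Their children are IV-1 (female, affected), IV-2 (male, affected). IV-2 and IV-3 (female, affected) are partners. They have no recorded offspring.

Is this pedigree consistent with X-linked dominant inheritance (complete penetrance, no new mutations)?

Yes

A consistent assignment under X-linked dominant exists: I-1 X^t Y, I-2 X^T X^T, II-1 X^T X^t, II-2 X^T Y, III-1 X^T X^T, III-2 X^T X^T, III-3 X^T Y, IV-1 X^T X^T, IV-2 X^T Y, IV-3 X^T X^T.
In this assignment every recorded phenotype matches its genotype and every non-founder's genotype is obtainable from its parents' genotypes, so the pedigree is consistent.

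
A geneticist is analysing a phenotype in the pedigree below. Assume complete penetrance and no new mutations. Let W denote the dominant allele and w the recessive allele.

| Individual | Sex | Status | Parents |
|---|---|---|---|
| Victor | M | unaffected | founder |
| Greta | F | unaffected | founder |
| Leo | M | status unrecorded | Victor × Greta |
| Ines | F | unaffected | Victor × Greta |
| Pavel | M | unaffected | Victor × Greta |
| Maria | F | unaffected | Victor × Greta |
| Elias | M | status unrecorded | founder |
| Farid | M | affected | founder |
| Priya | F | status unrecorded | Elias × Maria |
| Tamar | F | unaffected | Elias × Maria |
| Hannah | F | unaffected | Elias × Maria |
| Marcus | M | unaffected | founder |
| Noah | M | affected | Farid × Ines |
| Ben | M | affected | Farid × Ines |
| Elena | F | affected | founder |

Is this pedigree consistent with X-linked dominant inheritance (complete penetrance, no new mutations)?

No

Under X-linked dominant, Noah (affected, male) cannot arise from Farid (affected) × Ines (unaffected).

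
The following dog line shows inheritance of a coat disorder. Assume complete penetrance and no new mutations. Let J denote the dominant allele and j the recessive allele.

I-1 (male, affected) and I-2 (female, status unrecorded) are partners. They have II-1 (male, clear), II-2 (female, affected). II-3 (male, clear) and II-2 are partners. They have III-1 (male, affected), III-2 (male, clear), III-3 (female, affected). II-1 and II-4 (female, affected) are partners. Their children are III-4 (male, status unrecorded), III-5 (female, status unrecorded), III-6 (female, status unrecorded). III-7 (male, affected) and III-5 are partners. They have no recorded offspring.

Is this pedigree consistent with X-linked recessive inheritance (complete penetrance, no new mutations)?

Under X-linked recessive, III-2 (clear, male) cannot arise from II-3 (clear) × II-2 (affected).

No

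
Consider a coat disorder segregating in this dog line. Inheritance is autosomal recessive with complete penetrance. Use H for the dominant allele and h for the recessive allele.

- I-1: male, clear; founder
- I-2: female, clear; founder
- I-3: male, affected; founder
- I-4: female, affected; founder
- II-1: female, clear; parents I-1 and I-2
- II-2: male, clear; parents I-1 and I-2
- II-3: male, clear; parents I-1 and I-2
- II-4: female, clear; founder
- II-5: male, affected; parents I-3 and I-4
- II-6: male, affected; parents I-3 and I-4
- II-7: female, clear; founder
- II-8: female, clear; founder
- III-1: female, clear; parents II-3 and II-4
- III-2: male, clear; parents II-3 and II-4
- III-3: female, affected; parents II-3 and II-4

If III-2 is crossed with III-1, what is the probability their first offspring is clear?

8/9

II-3 is clear so carries H and passed h to III-3 (hh), so II-3 is Hh.
II-4 is clear so carries H and passed h to III-3 (hh), so II-4 is Hh.
III-2 is a clear offspring of II-3 (Hh) × II-4 (Hh), whose cross gives 1/4 HH : 1/2 Hh : 1/4 hh; conditioning on being clear, III-2 is HH with probability 1/3, Hh with probability 2/3.
III-1 is a clear offspring of II-3 (Hh) × II-4 (Hh), whose cross gives 1/4 HH : 1/2 Hh : 1/4 hh; conditioning on being clear, III-1 is HH with probability 1/3, Hh with probability 2/3.
Summing over parental genotype combinations, P(offspring is clear) = 1/9·1 + 2/9·1 + 2/9·1 + 4/9·3/4 = 8/9.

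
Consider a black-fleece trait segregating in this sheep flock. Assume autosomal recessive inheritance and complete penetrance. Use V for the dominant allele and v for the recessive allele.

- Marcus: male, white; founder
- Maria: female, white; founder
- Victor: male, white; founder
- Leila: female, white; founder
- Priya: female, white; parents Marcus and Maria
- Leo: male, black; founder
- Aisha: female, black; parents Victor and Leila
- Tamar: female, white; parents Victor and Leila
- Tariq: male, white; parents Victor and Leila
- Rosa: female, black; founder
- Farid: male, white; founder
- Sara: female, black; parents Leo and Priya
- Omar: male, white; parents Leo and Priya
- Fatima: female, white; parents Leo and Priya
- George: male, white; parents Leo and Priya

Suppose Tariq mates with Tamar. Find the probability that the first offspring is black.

Victor is white so carries V and passed v to Aisha (vv), so Victor is Vv.
Leila is white so carries V and passed v to Aisha (vv), so Leila is Vv.
Tariq is a white offspring of Victor (Vv) × Leila (Vv), whose cross gives 1/4 VV : 1/2 Vv : 1/4 vv; conditioning on being white, Tariq is VV with probability 1/3, Vv with probability 2/3.
Tamar is a white offspring of Victor (Vv) × Leila (Vv), whose cross gives 1/4 VV : 1/2 Vv : 1/4 vv; conditioning on being white, Tamar is VV with probability 1/3, Vv with probability 2/3.
Summing over parental genotype combinations, P(offspring is black) = 4/9·1/4 = 1/9.

1/9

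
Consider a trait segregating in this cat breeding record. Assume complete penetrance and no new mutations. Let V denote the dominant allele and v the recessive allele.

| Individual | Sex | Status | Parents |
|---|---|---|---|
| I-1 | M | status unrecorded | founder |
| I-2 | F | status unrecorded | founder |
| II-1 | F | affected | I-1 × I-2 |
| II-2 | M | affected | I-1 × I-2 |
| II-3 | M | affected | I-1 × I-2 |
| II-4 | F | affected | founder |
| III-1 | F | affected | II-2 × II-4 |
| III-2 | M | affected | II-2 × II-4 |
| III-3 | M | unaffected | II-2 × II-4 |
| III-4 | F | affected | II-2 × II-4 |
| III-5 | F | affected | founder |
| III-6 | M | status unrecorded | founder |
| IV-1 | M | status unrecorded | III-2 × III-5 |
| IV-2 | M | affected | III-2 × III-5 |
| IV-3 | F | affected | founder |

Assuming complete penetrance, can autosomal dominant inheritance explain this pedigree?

A consistent assignment under autosomal dominant exists: I-1 VV, I-2 Vv, II-1 VV, II-2 Vv, II-3 VV, II-4 Vv, III-1 VV, III-2 VV, III-3 vv, III-4 VV, III-5 VV, III-6 VV, IV-1 VV, IV-2 VV, IV-3 VV.
In this assignment every recorded phenotype matches its genotype and every non-founder's genotype is obtainable from its parents' genotypes, so the pedigree is consistent.

Yes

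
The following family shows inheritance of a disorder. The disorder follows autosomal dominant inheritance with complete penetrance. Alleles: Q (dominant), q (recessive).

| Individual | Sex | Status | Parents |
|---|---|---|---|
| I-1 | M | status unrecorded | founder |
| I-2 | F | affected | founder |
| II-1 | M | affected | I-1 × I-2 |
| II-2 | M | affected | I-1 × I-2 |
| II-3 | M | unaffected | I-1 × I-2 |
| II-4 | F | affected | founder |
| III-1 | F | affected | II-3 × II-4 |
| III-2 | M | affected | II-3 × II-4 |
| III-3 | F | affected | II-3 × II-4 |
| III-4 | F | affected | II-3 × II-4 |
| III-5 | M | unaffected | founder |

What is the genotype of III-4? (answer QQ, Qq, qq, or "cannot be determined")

Qq

From phenotype alone, III-4 is QQ or Qq.
III-4 is affected so carries Q and received q from II-3 (qq), so III-4 is Qq.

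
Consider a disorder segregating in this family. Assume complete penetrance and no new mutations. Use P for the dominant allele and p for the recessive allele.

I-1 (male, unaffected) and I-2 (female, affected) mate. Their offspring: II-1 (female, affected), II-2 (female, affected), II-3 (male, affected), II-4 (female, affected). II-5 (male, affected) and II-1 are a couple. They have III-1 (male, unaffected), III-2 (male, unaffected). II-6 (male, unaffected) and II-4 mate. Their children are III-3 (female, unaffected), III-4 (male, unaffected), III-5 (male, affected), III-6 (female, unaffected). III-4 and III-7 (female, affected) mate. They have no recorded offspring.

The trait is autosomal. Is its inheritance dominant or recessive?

II-5 and II-1 are both affected yet have an unaffected child III-1. Under a recessive model two affected parents are homozygous and every child would be affected, so the trait cannot be recessive.

dominant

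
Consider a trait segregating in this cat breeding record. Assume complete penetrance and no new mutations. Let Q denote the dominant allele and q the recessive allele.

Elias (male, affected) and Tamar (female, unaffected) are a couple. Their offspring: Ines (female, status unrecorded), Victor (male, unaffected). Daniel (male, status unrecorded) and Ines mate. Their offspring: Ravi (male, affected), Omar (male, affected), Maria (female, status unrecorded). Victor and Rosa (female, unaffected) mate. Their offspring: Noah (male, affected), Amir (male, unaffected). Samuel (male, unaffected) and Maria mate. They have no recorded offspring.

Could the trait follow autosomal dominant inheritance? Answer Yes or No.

No

Under autosomal dominant, Noah (affected, male) cannot arise from Victor (unaffected) × Rosa (unaffected).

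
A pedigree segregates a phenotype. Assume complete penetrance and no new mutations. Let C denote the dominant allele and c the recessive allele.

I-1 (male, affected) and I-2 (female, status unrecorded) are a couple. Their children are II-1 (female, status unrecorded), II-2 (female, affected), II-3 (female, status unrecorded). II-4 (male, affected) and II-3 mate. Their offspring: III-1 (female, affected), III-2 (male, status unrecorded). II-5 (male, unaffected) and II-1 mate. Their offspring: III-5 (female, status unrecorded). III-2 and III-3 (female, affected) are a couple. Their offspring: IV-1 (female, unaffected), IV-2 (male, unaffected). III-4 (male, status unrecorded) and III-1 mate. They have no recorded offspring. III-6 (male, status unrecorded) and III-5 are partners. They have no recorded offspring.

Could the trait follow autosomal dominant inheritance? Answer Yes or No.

A consistent assignment under autosomal dominant exists: I-1 CC, I-2 CC, II-1 CC, II-2 CC, II-3 CC, II-4 Cc, II-5 cc, III-1 CC, III-2 Cc, III-3 Cc, III-4 CC, III-5 Cc, III-6 CC, IV-1 cc, IV-2 cc.
In this assignment every recorded phenotype matches its genotype and every non-founder's genotype is obtainable from its parents' genotypes, so the pedigree is consistent.

Yes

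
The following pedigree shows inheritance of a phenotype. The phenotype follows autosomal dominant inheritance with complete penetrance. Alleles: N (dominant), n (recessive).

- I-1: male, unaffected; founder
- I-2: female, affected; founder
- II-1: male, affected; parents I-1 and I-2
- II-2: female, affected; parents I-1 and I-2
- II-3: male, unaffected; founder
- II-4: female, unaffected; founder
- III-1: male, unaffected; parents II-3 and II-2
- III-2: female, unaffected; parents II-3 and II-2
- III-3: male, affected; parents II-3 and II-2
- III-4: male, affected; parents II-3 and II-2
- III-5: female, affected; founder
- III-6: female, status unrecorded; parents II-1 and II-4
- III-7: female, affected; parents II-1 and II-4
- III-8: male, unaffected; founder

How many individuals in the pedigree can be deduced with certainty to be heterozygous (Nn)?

Obligate heterozygotes: II-1 is affected so carries N and received n from I-1 (nn), so II-1 is Nn; II-2 is affected so carries N and received n from I-1 (nn), so II-2 is Nn; III-3 is affected so carries N and received n from II-3 (nn), so III-3 is Nn; III-4 is affected so carries N and received n from II-3 (nn), so III-4 is Nn; III-7 is affected so carries N and received n from II-4 (nn), so III-7 is Nn.
Every other individual is either homozygous by phenotype or has at least one consistent homozygous assignment, so the count is 5.

5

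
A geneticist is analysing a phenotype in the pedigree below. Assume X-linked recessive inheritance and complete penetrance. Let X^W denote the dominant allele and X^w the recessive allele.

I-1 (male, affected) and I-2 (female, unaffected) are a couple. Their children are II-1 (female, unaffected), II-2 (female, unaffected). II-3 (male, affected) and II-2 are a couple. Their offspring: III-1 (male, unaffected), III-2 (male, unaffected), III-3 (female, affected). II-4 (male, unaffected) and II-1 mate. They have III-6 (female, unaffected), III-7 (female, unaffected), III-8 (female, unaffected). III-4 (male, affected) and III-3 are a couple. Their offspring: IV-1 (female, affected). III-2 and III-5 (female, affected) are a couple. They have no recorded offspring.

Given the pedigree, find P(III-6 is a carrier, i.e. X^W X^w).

1/2

II-4 is unaffected, so II-4 is X^W Y.
II-1 is unaffected so carries W and received w from I-1 (X^w Y), so II-1 is X^W X^w.
Their cross gives offspring ratios 1/2 X^W X^W : 1/2 X^W X^w. Conditioning on III-6 being unaffected, P(X^W X^w) = 1/2 / 1 = 1/2.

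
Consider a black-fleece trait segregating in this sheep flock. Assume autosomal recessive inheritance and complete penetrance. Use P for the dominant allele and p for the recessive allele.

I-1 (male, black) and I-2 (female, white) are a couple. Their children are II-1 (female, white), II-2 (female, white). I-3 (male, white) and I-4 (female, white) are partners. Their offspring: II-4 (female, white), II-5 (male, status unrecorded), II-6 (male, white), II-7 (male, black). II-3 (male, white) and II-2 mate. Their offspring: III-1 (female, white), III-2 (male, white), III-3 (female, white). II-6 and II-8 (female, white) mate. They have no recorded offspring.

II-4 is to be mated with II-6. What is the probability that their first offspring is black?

1/9

I-3 is white so carries P and passed p to II-7 (pp), so I-3 is Pp.
I-4 is white so carries P and passed p to II-7 (pp), so I-4 is Pp.
II-4 is a white offspring of I-3 (Pp) × I-4 (Pp), whose cross gives 1/4 PP : 1/2 Pp : 1/4 pp; conditioning on being white, II-4 is PP with probability 1/3, Pp with probability 2/3.
II-6 is a white offspring of I-3 (Pp) × I-4 (Pp), whose cross gives 1/4 PP : 1/2 Pp : 1/4 pp; conditioning on being white, II-6 is PP with probability 1/3, Pp with probability 2/3.
Summing over parental genotype combinations, P(offspring is black) = 4/9·1/4 = 1/9.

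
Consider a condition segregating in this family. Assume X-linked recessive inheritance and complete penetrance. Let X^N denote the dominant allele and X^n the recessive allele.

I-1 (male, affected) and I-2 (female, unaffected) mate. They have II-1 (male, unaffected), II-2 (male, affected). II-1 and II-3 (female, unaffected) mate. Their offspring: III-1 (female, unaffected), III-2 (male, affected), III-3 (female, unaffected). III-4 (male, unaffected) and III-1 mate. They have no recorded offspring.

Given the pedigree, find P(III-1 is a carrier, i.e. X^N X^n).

1/2

II-1 is unaffected, so II-1 is X^N Y.
II-3 is unaffected so carries N and passed n to III-2 (X^n Y), so II-3 is X^N X^n.
Their cross gives offspring ratios 1/2 X^N X^N : 1/2 X^N X^n. Conditioning on III-1 being unaffected, P(X^N X^n) = 1/2 / 1 = 1/2.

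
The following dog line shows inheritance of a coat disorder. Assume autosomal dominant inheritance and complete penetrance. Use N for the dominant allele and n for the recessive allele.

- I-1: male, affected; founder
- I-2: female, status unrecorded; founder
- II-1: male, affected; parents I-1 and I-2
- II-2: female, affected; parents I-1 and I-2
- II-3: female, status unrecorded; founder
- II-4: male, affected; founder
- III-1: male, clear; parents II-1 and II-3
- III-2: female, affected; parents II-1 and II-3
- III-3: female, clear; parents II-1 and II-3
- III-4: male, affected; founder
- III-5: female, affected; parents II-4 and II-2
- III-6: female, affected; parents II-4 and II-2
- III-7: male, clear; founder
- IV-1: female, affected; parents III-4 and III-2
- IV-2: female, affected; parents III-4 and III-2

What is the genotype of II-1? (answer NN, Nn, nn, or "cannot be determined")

Nn

From phenotype alone, II-1 is NN or Nn.
II-1 is affected so carries N and passed n to III-1 (nn), so II-1 is Nn.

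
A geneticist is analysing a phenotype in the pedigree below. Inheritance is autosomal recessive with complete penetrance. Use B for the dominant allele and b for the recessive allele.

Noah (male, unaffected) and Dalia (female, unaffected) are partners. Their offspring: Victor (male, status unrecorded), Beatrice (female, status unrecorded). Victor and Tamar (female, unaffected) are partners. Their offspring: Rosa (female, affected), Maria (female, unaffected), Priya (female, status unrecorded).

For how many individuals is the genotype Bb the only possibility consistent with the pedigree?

1

Obligate heterozygotes: Tamar is unaffected so carries B and passed b to Rosa (bb), so Tamar is Bb.
Every other individual is either homozygous by phenotype or has at least one consistent homozygous assignment, so the count is 1.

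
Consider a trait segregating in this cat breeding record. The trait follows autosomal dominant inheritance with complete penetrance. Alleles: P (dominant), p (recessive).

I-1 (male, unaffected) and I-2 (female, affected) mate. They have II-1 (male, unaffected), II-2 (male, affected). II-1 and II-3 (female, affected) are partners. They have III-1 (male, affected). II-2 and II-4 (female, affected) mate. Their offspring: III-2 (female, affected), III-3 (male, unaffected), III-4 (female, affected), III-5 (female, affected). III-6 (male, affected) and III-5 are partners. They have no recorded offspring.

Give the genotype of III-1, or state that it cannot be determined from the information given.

From phenotype alone, III-1 is PP or Pp.
III-1 is affected so carries P and received p from II-1 (pp), so III-1 is Pp.

Pp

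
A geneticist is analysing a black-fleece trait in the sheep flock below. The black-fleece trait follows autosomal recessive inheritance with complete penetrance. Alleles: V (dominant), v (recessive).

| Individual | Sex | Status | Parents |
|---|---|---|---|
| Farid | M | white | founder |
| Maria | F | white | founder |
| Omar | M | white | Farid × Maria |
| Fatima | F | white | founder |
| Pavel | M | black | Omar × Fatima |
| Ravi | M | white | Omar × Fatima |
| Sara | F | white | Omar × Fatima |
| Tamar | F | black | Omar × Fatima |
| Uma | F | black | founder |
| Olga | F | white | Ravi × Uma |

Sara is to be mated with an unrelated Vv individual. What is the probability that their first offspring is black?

1/6

Omar is white so carries V and passed v to Pavel (vv), so Omar is Vv.
Fatima is white so carries V and passed v to Pavel (vv), so Fatima is Vv.
Sara is a white offspring of Omar (Vv) × Fatima (Vv), whose cross gives 1/4 VV : 1/2 Vv : 1/4 vv; conditioning on being white, Sara is VV with probability 1/3, Vv with probability 2/3.
Summing over parental genotype combinations, P(offspring is black) = 2/3·1/4 = 1/6.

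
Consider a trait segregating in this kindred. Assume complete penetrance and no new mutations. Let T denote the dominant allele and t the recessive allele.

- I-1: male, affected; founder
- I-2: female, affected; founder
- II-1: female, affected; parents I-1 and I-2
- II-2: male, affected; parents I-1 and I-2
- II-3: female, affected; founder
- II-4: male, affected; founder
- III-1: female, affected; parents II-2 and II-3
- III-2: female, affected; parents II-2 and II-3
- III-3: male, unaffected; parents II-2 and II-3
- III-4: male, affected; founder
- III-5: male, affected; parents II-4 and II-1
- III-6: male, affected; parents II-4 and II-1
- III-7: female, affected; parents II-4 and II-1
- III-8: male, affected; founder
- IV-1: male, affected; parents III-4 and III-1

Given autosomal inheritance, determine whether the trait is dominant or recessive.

dominant

II-2 and II-3 are both affected yet have an unaffected child III-3. Under a recessive model two affected parents are homozygous and every child would be affected, so the trait cannot be recessive.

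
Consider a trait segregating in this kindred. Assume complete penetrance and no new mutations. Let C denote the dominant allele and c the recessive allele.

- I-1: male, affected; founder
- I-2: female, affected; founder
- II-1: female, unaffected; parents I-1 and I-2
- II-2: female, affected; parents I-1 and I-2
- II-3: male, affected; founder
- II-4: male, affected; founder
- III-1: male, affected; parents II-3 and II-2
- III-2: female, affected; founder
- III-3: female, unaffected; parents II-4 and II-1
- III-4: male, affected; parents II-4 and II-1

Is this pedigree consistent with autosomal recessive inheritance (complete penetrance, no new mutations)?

No

Under autosomal recessive, II-1 (unaffected, female) cannot arise from I-1 (affected) × I-2 (affected).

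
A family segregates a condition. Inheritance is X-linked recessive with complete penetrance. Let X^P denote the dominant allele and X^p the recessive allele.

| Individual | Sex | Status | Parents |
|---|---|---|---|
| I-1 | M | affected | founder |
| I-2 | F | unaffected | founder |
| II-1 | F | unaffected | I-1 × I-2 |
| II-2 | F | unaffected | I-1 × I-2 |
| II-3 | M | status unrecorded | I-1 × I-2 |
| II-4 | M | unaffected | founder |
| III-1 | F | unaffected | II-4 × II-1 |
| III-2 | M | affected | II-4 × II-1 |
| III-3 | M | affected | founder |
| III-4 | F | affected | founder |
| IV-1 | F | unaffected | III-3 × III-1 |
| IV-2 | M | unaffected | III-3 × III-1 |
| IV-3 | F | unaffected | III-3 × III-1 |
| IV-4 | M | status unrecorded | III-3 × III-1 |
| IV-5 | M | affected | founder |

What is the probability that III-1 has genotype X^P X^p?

1/9

II-4 is unaffected, so II-4 is X^P Y.
II-1 is unaffected so carries P and received p from I-1 (X^p Y), so II-1 is X^P X^p.
Their cross gives offspring ratios 1/2 X^P X^P : 1/2 X^P X^p. Conditioning on III-1 being unaffected, P(X^P X^p) = 1/2 / 1 = 1/2 before taking III-1's own offspring into account.
III-3 is affected, so III-3 is X^p Y.
Now use III-1's offspring. Probability of each recorded status — unaffected daughter IV-1: 1/2 if III-1 is X^P X^p, 1 if X^P X^P; unaffected son IV-2: 1/2 if III-1 is X^P X^p, 1 if X^P X^P; unaffected daughter IV-3: 1/2 if III-1 is X^P X^p, 1 if X^P X^P. (IV-4: equally likely either way, so uninformative.)
Bayes: P(X^P X^p) = 1/2·1/8 / (1/2·1/8 + 1/2·1) = 1/9.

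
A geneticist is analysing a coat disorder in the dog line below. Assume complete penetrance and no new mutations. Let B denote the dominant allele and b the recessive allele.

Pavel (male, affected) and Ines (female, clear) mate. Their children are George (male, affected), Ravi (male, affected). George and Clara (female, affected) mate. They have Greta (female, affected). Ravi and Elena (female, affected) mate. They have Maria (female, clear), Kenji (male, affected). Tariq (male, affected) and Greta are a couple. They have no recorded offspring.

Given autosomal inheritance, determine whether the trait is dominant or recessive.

Ravi and Elena are both affected yet have a clear child Maria. Under a recessive model two affected parents are homozygous and every child would be affected, so the trait cannot be recessive.

dominant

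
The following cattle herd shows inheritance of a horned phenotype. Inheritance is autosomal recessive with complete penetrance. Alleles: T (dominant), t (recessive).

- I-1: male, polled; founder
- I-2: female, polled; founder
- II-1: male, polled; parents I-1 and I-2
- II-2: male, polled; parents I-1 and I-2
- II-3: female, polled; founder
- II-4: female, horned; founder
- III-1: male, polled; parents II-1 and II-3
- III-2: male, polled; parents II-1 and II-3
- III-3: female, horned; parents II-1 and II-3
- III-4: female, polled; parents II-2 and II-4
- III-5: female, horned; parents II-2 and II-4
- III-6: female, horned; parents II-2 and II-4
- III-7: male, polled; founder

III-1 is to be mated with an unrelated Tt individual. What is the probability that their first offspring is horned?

1/6

II-1 is polled so carries T and passed t to III-3 (tt), so II-1 is Tt.
II-3 is polled so carries T and passed t to III-3 (tt), so II-3 is Tt.
III-1 is a polled offspring of II-1 (Tt) × II-3 (Tt), whose cross gives 1/4 TT : 1/2 Tt : 1/4 tt; conditioning on being polled, III-1 is TT with probability 1/3, Tt with probability 2/3.
Summing over parental genotype combinations, P(offspring is horned) = 2/3·1/4 = 1/6.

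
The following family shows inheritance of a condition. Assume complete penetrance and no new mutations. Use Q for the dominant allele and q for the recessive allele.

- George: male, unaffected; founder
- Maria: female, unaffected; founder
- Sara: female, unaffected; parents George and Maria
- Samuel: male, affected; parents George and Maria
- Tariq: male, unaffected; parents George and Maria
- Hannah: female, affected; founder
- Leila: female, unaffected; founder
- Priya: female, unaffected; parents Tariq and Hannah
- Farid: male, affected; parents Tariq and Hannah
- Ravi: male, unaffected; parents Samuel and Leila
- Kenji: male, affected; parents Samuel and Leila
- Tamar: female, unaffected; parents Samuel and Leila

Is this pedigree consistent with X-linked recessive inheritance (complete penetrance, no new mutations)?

Yes

A consistent assignment under X-linked recessive exists: George X^Q Y, Maria X^Q X^q, Sara X^Q X^Q, Samuel X^q Y, Tariq X^Q Y, Hannah X^q X^q, Leila X^Q X^q, Priya X^Q X^q, Farid X^q Y, Ravi X^Q Y, Kenji X^q Y, Tamar X^Q X^q.
In this assignment every recorded phenotype matches its genotype and every non-founder's genotype is obtainable from its parents' genotypes, so the pedigree is consistent.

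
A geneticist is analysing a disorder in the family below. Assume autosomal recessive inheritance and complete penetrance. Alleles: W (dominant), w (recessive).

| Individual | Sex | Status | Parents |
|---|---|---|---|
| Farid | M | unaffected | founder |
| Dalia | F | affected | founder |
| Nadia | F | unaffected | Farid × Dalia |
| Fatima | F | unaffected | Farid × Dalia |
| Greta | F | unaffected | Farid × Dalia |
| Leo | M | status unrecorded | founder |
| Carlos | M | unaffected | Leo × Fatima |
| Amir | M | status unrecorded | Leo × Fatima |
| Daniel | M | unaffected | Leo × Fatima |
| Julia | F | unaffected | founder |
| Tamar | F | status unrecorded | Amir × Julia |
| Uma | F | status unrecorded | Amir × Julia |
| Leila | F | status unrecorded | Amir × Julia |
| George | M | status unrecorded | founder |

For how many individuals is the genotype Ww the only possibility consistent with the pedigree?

3

Obligate heterozygotes: Nadia is unaffected so carries W and received w from Dalia (ww), so Nadia is Ww; Fatima is unaffected so carries W and received w from Dalia (ww), so Fatima is Ww; Greta is unaffected so carries W and received w from Dalia (ww), so Greta is Ww.
Every other individual is either homozygous by phenotype or has at least one consistent homozygous assignment, so the count is 3.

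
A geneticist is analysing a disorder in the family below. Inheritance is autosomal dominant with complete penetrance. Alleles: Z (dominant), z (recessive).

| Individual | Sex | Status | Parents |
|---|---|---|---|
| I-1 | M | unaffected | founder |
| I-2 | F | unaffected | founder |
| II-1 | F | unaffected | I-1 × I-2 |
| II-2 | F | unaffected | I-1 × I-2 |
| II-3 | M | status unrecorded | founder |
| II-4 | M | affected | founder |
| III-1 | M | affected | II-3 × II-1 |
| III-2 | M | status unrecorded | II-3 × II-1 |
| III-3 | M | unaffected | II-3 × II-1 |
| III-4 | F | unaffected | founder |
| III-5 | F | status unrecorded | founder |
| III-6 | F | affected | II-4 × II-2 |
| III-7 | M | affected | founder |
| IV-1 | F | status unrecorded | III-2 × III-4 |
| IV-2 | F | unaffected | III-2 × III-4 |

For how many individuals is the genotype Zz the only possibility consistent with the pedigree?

3

Obligate heterozygotes: II-3 passed Z to III-1 (Zz, whose z came from II-1) and passed z to III-3 (zz), so II-3 is Zz; III-1 is affected so carries Z and received z from II-1 (zz), so III-1 is Zz; III-6 is affected so carries Z and received z from II-2 (zz), so III-6 is Zz.
Every other individual is either homozygous by phenotype or has at least one consistent homozygous assignment, so the count is 3.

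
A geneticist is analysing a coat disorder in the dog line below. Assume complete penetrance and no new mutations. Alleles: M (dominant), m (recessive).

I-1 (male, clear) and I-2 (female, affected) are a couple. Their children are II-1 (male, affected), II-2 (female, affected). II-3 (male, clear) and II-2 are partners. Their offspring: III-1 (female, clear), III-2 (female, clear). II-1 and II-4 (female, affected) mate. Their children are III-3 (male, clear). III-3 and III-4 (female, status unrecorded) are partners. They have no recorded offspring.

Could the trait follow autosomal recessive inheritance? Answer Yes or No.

No

Under autosomal recessive, III-3 (clear, male) cannot arise from II-1 (affected) × II-4 (affected).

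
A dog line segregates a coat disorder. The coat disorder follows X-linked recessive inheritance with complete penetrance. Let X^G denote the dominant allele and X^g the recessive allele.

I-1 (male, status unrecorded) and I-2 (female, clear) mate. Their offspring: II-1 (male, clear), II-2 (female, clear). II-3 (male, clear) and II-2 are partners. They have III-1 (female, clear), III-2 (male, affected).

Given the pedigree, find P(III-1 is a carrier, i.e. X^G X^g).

II-3 is clear, so II-3 is X^G Y.
II-2 is clear so carries G and passed g to III-2 (X^g Y), so II-2 is X^G X^g.
Their cross gives offspring ratios 1/2 X^G X^G : 1/2 X^G X^g. Conditioning on III-1 being clear, P(X^G X^g) = 1/2 / 1 = 1/2.

1/2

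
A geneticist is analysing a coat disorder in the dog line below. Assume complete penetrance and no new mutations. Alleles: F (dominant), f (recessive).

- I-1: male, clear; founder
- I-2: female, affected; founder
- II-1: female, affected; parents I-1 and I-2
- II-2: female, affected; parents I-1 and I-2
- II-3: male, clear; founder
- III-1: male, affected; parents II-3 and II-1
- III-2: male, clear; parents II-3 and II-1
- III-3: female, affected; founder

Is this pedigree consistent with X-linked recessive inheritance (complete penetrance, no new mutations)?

No

Under X-linked recessive, II-1 (affected, female) cannot arise from I-1 (clear) × I-2 (affected).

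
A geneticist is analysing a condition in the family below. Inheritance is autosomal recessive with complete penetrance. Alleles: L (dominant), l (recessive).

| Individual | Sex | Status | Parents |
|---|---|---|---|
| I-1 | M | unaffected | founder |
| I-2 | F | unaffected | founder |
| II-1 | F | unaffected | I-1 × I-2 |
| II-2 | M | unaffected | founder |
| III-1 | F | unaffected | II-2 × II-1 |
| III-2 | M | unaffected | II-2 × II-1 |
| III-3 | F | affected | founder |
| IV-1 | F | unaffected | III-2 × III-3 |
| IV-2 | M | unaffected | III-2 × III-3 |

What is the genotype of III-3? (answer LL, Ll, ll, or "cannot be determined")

III-3 is affected, so III-3 is ll.

ll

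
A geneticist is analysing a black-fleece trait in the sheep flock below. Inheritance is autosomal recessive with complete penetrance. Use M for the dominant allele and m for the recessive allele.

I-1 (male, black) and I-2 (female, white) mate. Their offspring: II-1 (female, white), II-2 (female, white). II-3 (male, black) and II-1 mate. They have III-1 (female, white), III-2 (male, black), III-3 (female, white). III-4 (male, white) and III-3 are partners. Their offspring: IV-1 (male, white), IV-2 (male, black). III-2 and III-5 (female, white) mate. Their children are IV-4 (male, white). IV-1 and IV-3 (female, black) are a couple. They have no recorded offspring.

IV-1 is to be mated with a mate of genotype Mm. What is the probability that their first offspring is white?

5/6

III-4 is white so carries M and passed m to IV-2 (mm), so III-4 is Mm.
III-3 is white so carries M and received m from II-3 (mm), so III-3 is Mm.
IV-1 is a white offspring of III-4 (Mm) × III-3 (Mm), whose cross gives 1/4 MM : 1/2 Mm : 1/4 mm; conditioning on being white, IV-1 is MM with probability 1/3, Mm with probability 2/3.
Summing over parental genotype combinations, P(offspring is white) = 1/3·1 + 2/3·3/4 = 5/6.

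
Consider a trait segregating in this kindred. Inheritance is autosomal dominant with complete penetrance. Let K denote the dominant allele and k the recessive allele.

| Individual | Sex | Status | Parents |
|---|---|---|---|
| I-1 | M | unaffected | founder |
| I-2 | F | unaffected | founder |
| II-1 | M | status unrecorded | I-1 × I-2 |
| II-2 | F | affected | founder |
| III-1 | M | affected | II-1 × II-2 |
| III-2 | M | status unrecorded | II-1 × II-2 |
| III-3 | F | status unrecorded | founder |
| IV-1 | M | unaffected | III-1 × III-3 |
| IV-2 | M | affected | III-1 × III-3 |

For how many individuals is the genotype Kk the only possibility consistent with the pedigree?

1

Obligate heterozygotes: III-1 is affected so carries K and received k from II-1 (kk), so III-1 is Kk.
Every other individual is either homozygous by phenotype or has at least one consistent homozygous assignment, so the count is 1.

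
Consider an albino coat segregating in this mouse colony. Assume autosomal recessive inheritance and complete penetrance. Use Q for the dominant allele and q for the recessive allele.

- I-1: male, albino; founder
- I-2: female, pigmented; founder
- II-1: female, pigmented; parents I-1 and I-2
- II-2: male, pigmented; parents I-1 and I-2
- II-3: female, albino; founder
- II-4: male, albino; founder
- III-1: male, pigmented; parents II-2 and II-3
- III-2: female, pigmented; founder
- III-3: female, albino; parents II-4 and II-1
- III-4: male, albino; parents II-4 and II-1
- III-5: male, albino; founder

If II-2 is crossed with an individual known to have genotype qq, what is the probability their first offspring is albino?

II-2 is pigmented so carries Q and received q from I-1 (qq), so II-2 is Qq.
The cross gives 1/2 Qq : 1/2 qq, so P(offspring is albino) = 1/2.

1/2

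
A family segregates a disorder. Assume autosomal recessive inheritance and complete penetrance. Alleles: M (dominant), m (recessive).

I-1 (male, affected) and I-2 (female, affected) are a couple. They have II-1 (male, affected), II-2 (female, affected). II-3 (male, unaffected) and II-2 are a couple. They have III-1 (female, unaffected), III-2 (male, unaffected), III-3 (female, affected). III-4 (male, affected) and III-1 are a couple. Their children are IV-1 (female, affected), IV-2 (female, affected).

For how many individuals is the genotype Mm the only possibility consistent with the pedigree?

3

Obligate heterozygotes: II-3 is unaffected so carries M and passed m to III-3 (mm), so II-3 is Mm; III-1 is unaffected so carries M and received m from II-2 (mm), so III-1 is Mm; III-2 is unaffected so carries M and received m from II-2 (mm), so III-2 is Mm.
Every other individual is either homozygous by phenotype or has at least one consistent homozygous assignment, so the count is 3.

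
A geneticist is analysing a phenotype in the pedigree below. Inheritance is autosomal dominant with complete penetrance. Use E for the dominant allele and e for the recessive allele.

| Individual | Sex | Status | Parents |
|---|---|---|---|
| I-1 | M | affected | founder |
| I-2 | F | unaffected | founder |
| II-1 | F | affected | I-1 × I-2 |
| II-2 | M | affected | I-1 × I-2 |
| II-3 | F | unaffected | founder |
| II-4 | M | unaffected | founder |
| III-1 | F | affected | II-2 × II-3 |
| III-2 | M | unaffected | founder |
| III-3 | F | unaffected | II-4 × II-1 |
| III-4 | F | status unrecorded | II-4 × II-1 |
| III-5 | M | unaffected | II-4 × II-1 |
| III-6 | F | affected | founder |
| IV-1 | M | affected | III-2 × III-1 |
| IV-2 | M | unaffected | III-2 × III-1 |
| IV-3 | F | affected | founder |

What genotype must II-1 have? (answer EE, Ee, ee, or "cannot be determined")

Ee

From phenotype alone, II-1 is EE or Ee.
II-1 is affected so carries E and received e from I-2 (ee), so II-1 is Ee.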